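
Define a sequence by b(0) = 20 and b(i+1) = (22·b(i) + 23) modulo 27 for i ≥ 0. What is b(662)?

Listing terms: b(0) = 20,  b(1) = 4,  b(2) = 3,  b(3) = 8,  b(4) = 10,  b(5) = 0,  b(6) = 23,  b(7) = 16,  b(8) = 24,  b(9) = 11,  b(10) = 22,  b(11) = 21,  b(12) = 26,  b(13) = 1,  b(14) = 18,  b(15) = 14,  b(16) = 7,  b(17) = 15,  b(18) = 2,  b(19) = 13,  b(20) = 12,  b(21) = 17,  b(22) = 19,  b(23) = 9,  b(24) = 5,  b(25) = 25,  b(26) = 6,  b(27) = 20.
Since b(27) = b(0) = 20, the sequence is periodic with period 27.
(662 - 0) mod 27 = 14, so b(662) = b(14) = 18.

18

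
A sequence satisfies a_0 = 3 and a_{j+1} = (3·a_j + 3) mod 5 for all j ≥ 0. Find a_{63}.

We have a_0 = 3, a_1 = 2, a_2 = 4, a_3 = 0, a_4 = 3.
The sequence repeats with period 4.
So a_{63} = a_{0 + ((63-0) mod 4)} = a_3 = 0.

0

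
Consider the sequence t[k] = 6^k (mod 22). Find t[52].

14

Computing terms: t[0] = 1,  t[1] = 6,  t[2] = 14,  t[3] = 18,  t[4] = 20,  t[5] = 10,  t[6] = 16,  t[7] = 8,  t[8] = 4,  t[9] = 2,  t[10] = 12,  t[11] = 6.
Since t[11] = t[1] = 6, the sequence is eventually periodic: after a pre-period of length 1 it cycles with period 10.
For k ≥ 1, t[k] depends only on (k - 1) mod 10. (52 - 1) mod 10 = 1, so t[52] = t[2] = 14.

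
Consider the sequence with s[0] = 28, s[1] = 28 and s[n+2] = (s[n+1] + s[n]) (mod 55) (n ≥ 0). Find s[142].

We have s[0] = 28; s[1] = 28; s[2] = 1; s[3] = 29; s[4] = 30; s[5] = 4; s[6] = 34; s[7] = 38; s[8] = 17; s[9] = 0; s[10] = 17; s[11] = 17; s[12] = 34; s[13] = 51; s[14] = 30; s[15] = 26; s[16] = 1; s[17] = 27; s[18] = 28; s[19] = 0; s[20] = 28; s[21] = 28.
The sequence repeats with period 20.
(142 - 0) mod 20 = 2, so s[142] = s[2] = 1.

1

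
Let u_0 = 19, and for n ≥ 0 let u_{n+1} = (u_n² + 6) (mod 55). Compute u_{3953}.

50

u_0 = 19; u_1 = 37; u_2 = 0; u_3 = 6; u_4 = 42; u_5 = 10; u_6 = 51; u_7 = 22; u_8 = 50; u_9 = 31; u_{10} = 32; u_{11} = 40; u_{12} = 11; u_{13} = 17; u_{14} = 20; u_{15} = 21; u_{16} = 7; u_{17} = 0.
Since u_{17} = u_2 = 0, the sequence is eventually periodic: after a pre-period of length 2 it cycles with period 15.
For n ≥ 2, u_n depends only on (n - 2) mod 15. (3953 - 2) mod 15 = 6, so u_{3953} = u_8 = 50.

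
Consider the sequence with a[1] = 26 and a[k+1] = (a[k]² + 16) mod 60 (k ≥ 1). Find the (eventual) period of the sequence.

3

a[1] = 26; a[2] = 32; a[3] = 20; a[4] = 56; a[5] = 32.
Since a[5] = a[2] = 32, the sequence is eventually periodic: after a pre-period of length 1 it cycles with period 3.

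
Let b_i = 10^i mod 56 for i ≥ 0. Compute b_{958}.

32

Computing terms: b_0 = 1,  b_1 = 10,  b_2 = 44,  b_3 = 48,  b_4 = 32,  b_5 = 40,  b_6 = 8,  b_7 = 24,  b_8 = 16,  b_9 = 48.
Since b_9 = b_3 = 48, the sequence is eventually periodic: after a pre-period of length 3 it cycles with period 6.
For i ≥ 3, b_i depends only on (i - 3) mod 6. (958 - 3) mod 6 = 1, so b_{958} = b_4 = 32.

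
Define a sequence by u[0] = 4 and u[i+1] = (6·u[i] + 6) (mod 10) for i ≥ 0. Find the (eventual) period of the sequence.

5

Listing terms: u[0] = 4; u[1] = 0; u[2] = 6; u[3] = 2; u[4] = 8; u[5] = 4.
The sequence repeats with period 5.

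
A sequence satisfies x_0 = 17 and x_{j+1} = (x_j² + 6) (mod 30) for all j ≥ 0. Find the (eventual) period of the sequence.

x_0 = 17,  x_1 = 25,  x_2 = 1,  x_3 = 7,  x_4 = 25.
Since x_4 = x_1 = 25, the sequence is eventually periodic: after a pre-period of length 1 it cycles with period 3.

3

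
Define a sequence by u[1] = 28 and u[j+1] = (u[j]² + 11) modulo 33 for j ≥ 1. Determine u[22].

u[1] = 28; u[2] = 3; u[3] = 20; u[4] = 15; u[5] = 5; u[6] = 3.
Since u[6] = u[2] = 3, the sequence is eventually periodic: after a pre-period of length 1 it cycles with period 4.
For j ≥ 2, u[j] depends only on (j - 2) mod 4. (22 - 2) mod 4 = 0, so u[22] = u[2] = 3.

3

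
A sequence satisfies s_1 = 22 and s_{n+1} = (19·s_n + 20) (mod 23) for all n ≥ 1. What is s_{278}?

Listing terms: s_1 = 22; s_2 = 1; s_3 = 16; s_4 = 2; s_5 = 12; s_6 = 18; s_7 = 17; s_8 = 21; s_9 = 5; s_{10} = 0; s_{11} = 20; s_{12} = 9; s_{13} = 7; s_{14} = 15; s_{15} = 6; s_{16} = 19; s_{17} = 13; s_{18} = 14; s_{19} = 10; s_{20} = 3; s_{21} = 8; s_{22} = 11; s_{23} = 22.
Since s_{23} = s_1 = 22, the sequence is periodic with period 22.
(278 - 1) mod 22 = 13, so s_{278} = s_{14} = 15.

15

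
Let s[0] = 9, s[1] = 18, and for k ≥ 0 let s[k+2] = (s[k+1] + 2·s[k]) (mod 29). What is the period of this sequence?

28

Listing terms: s[0] = 9, s[1] = 18, s[2] = 7, s[3] = 14, s[4] = 28, s[5] = 27, s[6] = 25, s[7] = 21, s[8] = 13, s[9] = 26, s[10] = 23, s[11] = 17, s[12] = 5, s[13] = 10, s[14] = 20, s[15] = 11, s[16] = 22, s[17] = 15, s[18] = 1, s[19] = 2, s[20] = 4, s[21] = 8, s[22] = 16, s[23] = 3, s[24] = 6, s[25] = 12, s[26] = 24, s[27] = 19, s[28] = 9, s[29] = 18.
The sequence repeats with period 28.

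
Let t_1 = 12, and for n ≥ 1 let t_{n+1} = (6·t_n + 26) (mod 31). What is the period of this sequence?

6

t_1 = 12; t_2 = 5; t_3 = 25; t_4 = 21; t_5 = 28; t_6 = 8; t_7 = 12.
The sequence repeats with period 6.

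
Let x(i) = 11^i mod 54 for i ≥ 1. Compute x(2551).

47

Computing terms: x(1) = 11; x(2) = 13; x(3) = 35; x(4) = 7; x(5) = 23; x(6) = 37; x(7) = 29; x(8) = 49; x(9) = 53; x(10) = 43; x(11) = 41; x(12) = 19; x(13) = 47; x(14) = 31; x(15) = 17; x(16) = 25; x(17) = 5; x(18) = 1; x(19) = 11.
Since x(19) = x(1) = 11, the sequence is periodic with period 18.
So x(2551) = x(1 + ((2551-1) mod 18)) = x(13) = 47.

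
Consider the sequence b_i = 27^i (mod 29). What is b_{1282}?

Computing terms: b_0 = 1, b_1 = 27, b_2 = 4, b_3 = 21, b_4 = 16, b_5 = 26, b_6 = 6, b_7 = 17, b_8 = 24, b_9 = 10, b_{10} = 9, b_{11} = 11, b_{12} = 7, b_{13} = 15, b_{14} = 28, b_{15} = 2, b_{16} = 25, b_{17} = 8, b_{18} = 13, b_{19} = 3, b_{20} = 23, b_{21} = 12, b_{22} = 5, b_{23} = 19, b_{24} = 20, b_{25} = 18, b_{26} = 22, b_{27} = 14, b_{28} = 1.
Since b_{28} = b_0 = 1, the sequence is periodic with period 28.
(1282 - 0) mod 28 = 22, so b_{1282} = b_{22} = 5.

5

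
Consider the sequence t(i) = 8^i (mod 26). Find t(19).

Computing terms: t(0) = 1, t(1) = 8, t(2) = 12, t(3) = 18, t(4) = 14, t(5) = 8.
Since t(5) = t(1) = 8, the sequence is eventually periodic: after a pre-period of length 1 it cycles with period 4.
For i ≥ 1, t(i) depends only on (i - 1) mod 4. (19 - 1) mod 4 = 2, so t(19) = t(3) = 18.

18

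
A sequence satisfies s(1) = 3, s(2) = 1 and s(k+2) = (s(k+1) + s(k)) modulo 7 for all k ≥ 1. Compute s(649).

4

We have s(1) = 3, s(2) = 1, s(3) = 4, s(4) = 5, s(5) = 2, s(6) = 0, s(7) = 2, s(8) = 2, s(9) = 4, s(10) = 6, s(11) = 3, s(12) = 2, s(13) = 5, s(14) = 0, s(15) = 5, s(16) = 5, s(17) = 3, s(18) = 1.
The sequence repeats with period 16.
So s(649) = s(1 + ((649-1) mod 16)) = s(9) = 4.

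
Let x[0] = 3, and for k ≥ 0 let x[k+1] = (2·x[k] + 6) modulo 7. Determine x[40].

5

Listing terms: x[0] = 3, x[1] = 5, x[2] = 2, x[3] = 3.
Since x[3] = x[0] = 3, the sequence is periodic with period 3.
So x[40] = x[0 + ((40-0) mod 3)] = x[1] = 5.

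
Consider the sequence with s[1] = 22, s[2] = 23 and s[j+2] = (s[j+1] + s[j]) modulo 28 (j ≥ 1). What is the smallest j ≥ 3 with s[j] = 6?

Listing terms: s[1] = 22,  s[2] = 23,  s[3] = 17,  s[4] = 12,  s[5] = 1,  s[6] = 13,  s[7] = 14,  s[8] = 27,  s[9] = 13,  s[10] = 12,  s[11] = 25,  s[12] = 9,  s[13] = 6,  s[14] = 15,  s[15] = 21,  s[16] = 8,  s[17] = 1,  s[18] = 9,  s[19] = 10,  s[20] = 19,  s[21] = 1,  s[22] = 20,  s[23] = 21,  s[24] = 13,  s[25] = 6,  s[26] = 19,  s[27] = 25,  s[28] = 16,  s[29] = 13,  s[30] = 1,  s[31] = 14,  s[32] = 15,  s[33] = 1,  s[34] = 16,  s[35] = 17,  s[36] = 5,  s[37] = 22,  s[38] = 27,  s[39] = 21,  s[40] = 20,  s[41] = 13,  s[42] = 5,  s[43] = 18,  s[44] = 23,  s[45] = 13,  s[46] = 8,  s[47] = 21,  s[48] = 1,  s[49] = 22,  s[50] = 23.
The sequence repeats with period 48.
The value 6 first appears (with j ≥ 3) at s[13].

13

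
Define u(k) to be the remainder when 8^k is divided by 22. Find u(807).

We have u(1) = 8, u(2) = 20, u(3) = 6, u(4) = 4, u(5) = 10, u(6) = 14, u(7) = 2, u(8) = 16, u(9) = 18, u(10) = 12, u(11) = 8.
Since u(11) = u(1) = 8, the sequence is periodic with period 10.
So u(807) = u(1 + ((807-1) mod 10)) = u(7) = 2.

2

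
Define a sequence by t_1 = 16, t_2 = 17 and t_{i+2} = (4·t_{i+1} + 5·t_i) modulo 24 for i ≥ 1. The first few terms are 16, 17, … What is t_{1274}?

17

Listing terms: t_1 = 16; t_2 = 17; t_3 = 4; t_4 = 5; t_5 = 16; t_6 = 17.
Since (t_5, t_6) = (t_1, t_2) = (16, 17) (two consecutive terms determine the rest), the sequence is periodic with period 4.
(1274 - 1) mod 4 = 1, so t_{1274} = t_2 = 17.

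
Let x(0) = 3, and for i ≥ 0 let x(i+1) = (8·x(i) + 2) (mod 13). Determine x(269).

Computing terms: x(0) = 3,  x(1) = 0,  x(2) = 2,  x(3) = 5,  x(4) = 3.
The sequence repeats with period 4.
(269 - 0) mod 4 = 1, so x(269) = x(1) = 0.

0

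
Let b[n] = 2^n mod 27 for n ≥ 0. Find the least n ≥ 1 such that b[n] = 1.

18

We have b[0] = 1, b[1] = 2, b[2] = 4, b[3] = 8, b[4] = 16, b[5] = 5, b[6] = 10, b[7] = 20, b[8] = 13, b[9] = 26, b[10] = 25, b[11] = 23, b[12] = 19, b[13] = 11, b[14] = 22, b[15] = 17, b[16] = 7, b[17] = 14, b[18] = 1.
The sequence repeats with period 18.
The value 1 next appears (with n ≥ 1) at b[18].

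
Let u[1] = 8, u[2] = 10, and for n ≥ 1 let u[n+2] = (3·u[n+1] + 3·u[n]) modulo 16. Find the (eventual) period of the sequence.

6

u[1] = 8; u[2] = 10; u[3] = 6; u[4] = 0; u[5] = 2; u[6] = 6; u[7] = 8; u[8] = 10.
The sequence repeats with period 6.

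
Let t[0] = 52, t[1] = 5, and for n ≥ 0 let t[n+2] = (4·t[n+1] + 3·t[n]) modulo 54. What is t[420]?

We have t[0] = 52, t[1] = 5, t[2] = 14, t[3] = 17, t[4] = 2, t[5] = 5, t[6] = 26, t[7] = 11, t[8] = 14, t[9] = 35, t[10] = 20, t[11] = 23, t[12] = 44, t[13] = 29, t[14] = 32, t[15] = 53, t[16] = 38, t[17] = 41, t[18] = 8, t[19] = 47, t[20] = 50, t[21] = 17, t[22] = 2.
Since (t[21], t[22]) = (t[3], t[4]) = (17, 2) (two consecutive terms determine the rest), the sequence is eventually periodic: after a pre-period of length 3 it cycles with period 18.
For n ≥ 3, t[n] depends only on (n - 3) mod 18. (420 - 3) mod 18 = 3, so t[420] = t[6] = 26.

26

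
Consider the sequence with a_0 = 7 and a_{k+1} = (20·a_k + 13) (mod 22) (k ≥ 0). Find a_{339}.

We have a_0 = 7, a_1 = 21, a_2 = 15, a_3 = 5, a_4 = 3, a_5 = 7.
The sequence repeats with period 5.
(339 - 0) mod 5 = 4, so a_{339} = a_4 = 3.

3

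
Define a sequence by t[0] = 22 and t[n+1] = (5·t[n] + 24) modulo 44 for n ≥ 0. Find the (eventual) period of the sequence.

5

Computing terms: t[0] = 22; t[1] = 2; t[2] = 34; t[3] = 18; t[4] = 26; t[5] = 22.
The sequence repeats with period 5.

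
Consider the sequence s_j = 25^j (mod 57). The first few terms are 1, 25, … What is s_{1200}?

7

Computing terms: s_0 = 1; s_1 = 25; s_2 = 55; s_3 = 7; s_4 = 4; s_5 = 43; s_6 = 49; s_7 = 28; s_8 = 16; s_9 = 1.
Since s_9 = s_0 = 1, the sequence is periodic with period 9.
(1200 - 0) mod 9 = 3, so s_{1200} = s_3 = 7.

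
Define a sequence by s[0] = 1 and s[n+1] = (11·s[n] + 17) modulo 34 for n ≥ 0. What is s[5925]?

Listing terms: s[0] = 1; s[1] = 28; s[2] = 19; s[3] = 22; s[4] = 21; s[5] = 10; s[6] = 25; s[7] = 20; s[8] = 33; s[9] = 6; s[10] = 15; s[11] = 12; s[12] = 13; s[13] = 24; s[14] = 9; s[15] = 14; s[16] = 1.
The sequence repeats with period 16.
So s[5925] = s[0 + ((5925-0) mod 16)] = s[5] = 10.

10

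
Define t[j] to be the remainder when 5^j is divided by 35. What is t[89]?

10

Listing terms: t[1] = 5,  t[2] = 25,  t[3] = 20,  t[4] = 30,  t[5] = 10,  t[6] = 15,  t[7] = 5.
Since t[7] = t[1] = 5, the sequence is periodic with period 6.
(89 - 1) mod 6 = 4, so t[89] = t[5] = 10.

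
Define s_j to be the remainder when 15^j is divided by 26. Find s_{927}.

Listing terms: s_1 = 15, s_2 = 17, s_3 = 21, s_4 = 3, s_5 = 19, s_6 = 25, s_7 = 11, s_8 = 9, s_9 = 5, s_{10} = 23, s_{11} = 7, s_{12} = 1, s_{13} = 15.
Since s_{13} = s_1 = 15, the sequence is periodic with period 12.
So s_{927} = s_{1 + ((927-1) mod 12)} = s_3 = 21.

21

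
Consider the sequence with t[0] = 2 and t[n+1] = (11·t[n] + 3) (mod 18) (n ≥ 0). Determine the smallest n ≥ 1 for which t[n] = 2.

Computing terms: t[0] = 2,  t[1] = 7,  t[2] = 8,  t[3] = 1,  t[4] = 14,  t[5] = 13,  t[6] = 2.
The sequence repeats with period 6.
The value 2 next appears (with n ≥ 1) at t[6].

6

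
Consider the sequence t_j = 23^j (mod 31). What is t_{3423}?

We have t_0 = 1,  t_1 = 23,  t_2 = 2,  t_3 = 15,  t_4 = 4,  t_5 = 30,  t_6 = 8,  t_7 = 29,  t_8 = 16,  t_9 = 27,  t_{10} = 1.
The sequence repeats with period 10.
So t_{3423} = t_{0 + ((3423-0) mod 10)} = t_3 = 15.

15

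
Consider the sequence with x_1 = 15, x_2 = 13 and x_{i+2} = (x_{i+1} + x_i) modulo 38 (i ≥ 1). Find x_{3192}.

34

Computing terms: x_1 = 15; x_2 = 13; x_3 = 28; x_4 = 3; x_5 = 31; x_6 = 34; x_7 = 27; x_8 = 23; x_9 = 12; x_{10} = 35; x_{11} = 9; x_{12} = 6; x_{13} = 15; x_{14} = 21; x_{15} = 36; x_{16} = 19; x_{17} = 17; x_{18} = 36; x_{19} = 15; x_{20} = 13.
Since (x_{19}, x_{20}) = (x_1, x_2) = (15, 13) (two consecutive terms determine the rest), the sequence is periodic with period 18.
So x_{3192} = x_{1 + ((3192-1) mod 18)} = x_6 = 34.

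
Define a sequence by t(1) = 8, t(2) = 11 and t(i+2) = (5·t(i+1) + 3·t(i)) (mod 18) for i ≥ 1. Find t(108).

11

t(1) = 8, t(2) = 11, t(3) = 7, t(4) = 14, t(5) = 1, t(6) = 11, t(7) = 4, t(8) = 17, t(9) = 7, t(10) = 14.
Since (t(9), t(10)) = (t(3), t(4)) = (7, 14) (two consecutive terms determine the rest), the sequence is eventually periodic: after a pre-period of length 2 it cycles with period 6.
For i ≥ 3, t(i) depends only on (i - 3) mod 6. (108 - 3) mod 6 = 3, so t(108) = t(6) = 11.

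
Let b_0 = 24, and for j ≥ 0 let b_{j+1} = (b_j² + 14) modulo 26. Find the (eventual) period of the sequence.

4

Listing terms: b_0 = 24; b_1 = 18; b_2 = 0; b_3 = 14; b_4 = 2; b_5 = 18.
Since b_5 = b_1 = 18, the sequence is eventually periodic: after a pre-period of length 1 it cycles with period 4.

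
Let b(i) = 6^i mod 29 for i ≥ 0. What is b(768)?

25

Computing terms: b(0) = 1; b(1) = 6; b(2) = 7; b(3) = 13; b(4) = 20; b(5) = 4; b(6) = 24; b(7) = 28; b(8) = 23; b(9) = 22; b(10) = 16; b(11) = 9; b(12) = 25; b(13) = 5; b(14) = 1.
The sequence repeats with period 14.
So b(768) = b(0 + ((768-0) mod 14)) = b(12) = 25.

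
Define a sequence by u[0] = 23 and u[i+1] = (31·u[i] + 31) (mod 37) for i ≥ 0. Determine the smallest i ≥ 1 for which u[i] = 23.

4

u[0] = 23; u[1] = 4; u[2] = 7; u[3] = 26; u[4] = 23.
The sequence repeats with period 4.
The value 23 next appears (with i ≥ 1) at u[4].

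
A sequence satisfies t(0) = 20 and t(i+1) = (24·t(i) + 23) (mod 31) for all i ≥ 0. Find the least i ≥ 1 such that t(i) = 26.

Listing terms: t(0) = 20,  t(1) = 7,  t(2) = 5,  t(3) = 19,  t(4) = 14,  t(5) = 18,  t(6) = 21,  t(7) = 0,  t(8) = 23,  t(9) = 17,  t(10) = 28,  t(11) = 13,  t(12) = 25,  t(13) = 3,  t(14) = 2,  t(15) = 9,  t(16) = 22,  t(17) = 24,  t(18) = 10,  t(19) = 15,  t(20) = 11,  t(21) = 8,  t(22) = 29,  t(23) = 6,  t(24) = 12,  t(25) = 1,  t(26) = 16,  t(27) = 4,  t(28) = 26,  t(29) = 27,  t(30) = 20.
Since t(30) = t(0) = 20, the sequence is periodic with period 30.
The value 26 first appears (with i ≥ 1) at t(28).

28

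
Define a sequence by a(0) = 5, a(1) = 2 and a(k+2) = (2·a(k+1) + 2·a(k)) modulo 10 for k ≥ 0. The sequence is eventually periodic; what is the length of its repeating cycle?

24

Computing terms: a(0) = 5, a(1) = 2, a(2) = 4, a(3) = 2, a(4) = 2, a(5) = 8, a(6) = 0, a(7) = 6, a(8) = 2, a(9) = 6, a(10) = 6, a(11) = 4, a(12) = 0, a(13) = 8, a(14) = 6, a(15) = 8, a(16) = 8, a(17) = 2, a(18) = 0, a(19) = 4, a(20) = 8, a(21) = 4, a(22) = 4, a(23) = 6, a(24) = 0, a(25) = 2, a(26) = 4.
Since (a(25), a(26)) = (a(1), a(2)) = (2, 4) (two consecutive terms determine the rest), the sequence is eventually periodic: after a pre-period of length 1 it cycles with period 24.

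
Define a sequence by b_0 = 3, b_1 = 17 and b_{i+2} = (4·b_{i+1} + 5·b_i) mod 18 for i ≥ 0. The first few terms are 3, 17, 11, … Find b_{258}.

9

b_0 = 3,  b_1 = 17,  b_2 = 11,  b_3 = 3,  b_4 = 13,  b_5 = 13,  b_6 = 9,  b_7 = 11,  b_8 = 17,  b_9 = 15,  b_{10} = 1,  b_{11} = 7,  b_{12} = 15,  b_{13} = 5,  b_{14} = 5,  b_{15} = 9,  b_{16} = 7,  b_{17} = 1,  b_{18} = 3,  b_{19} = 17.
The sequence repeats with period 18.
So b_{258} = b_{0 + ((258-0) mod 18)} = b_6 = 9.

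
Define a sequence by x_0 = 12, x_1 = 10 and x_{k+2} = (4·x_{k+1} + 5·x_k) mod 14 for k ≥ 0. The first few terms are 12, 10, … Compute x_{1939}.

10

x_0 = 12,  x_1 = 10,  x_2 = 2,  x_3 = 2,  x_4 = 4,  x_5 = 12,  x_6 = 12,  x_7 = 10.
The sequence repeats with period 6.
So x_{1939} = x_{0 + ((1939-0) mod 6)} = x_1 = 10.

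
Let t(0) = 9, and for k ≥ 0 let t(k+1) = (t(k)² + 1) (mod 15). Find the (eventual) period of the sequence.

Computing terms: t(0) = 9,  t(1) = 7,  t(2) = 5,  t(3) = 11,  t(4) = 2,  t(5) = 5.
Since t(5) = t(2) = 5, the sequence is eventually periodic: after a pre-period of length 2 it cycles with period 3.

3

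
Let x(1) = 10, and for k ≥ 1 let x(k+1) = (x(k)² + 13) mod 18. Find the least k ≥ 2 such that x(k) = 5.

We have x(1) = 10,  x(2) = 5,  x(3) = 2,  x(4) = 17,  x(5) = 14,  x(6) = 11,  x(7) = 8,  x(8) = 5.
Since x(8) = x(2) = 5, the sequence is eventually periodic: after a pre-period of length 1 it cycles with period 6.
The value 5 first appears (with k ≥ 2) at x(2).

2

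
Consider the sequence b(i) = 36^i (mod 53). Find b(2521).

Computing terms: b(1) = 36; b(2) = 24; b(3) = 16; b(4) = 46; b(5) = 13; b(6) = 44; b(7) = 47; b(8) = 49; b(9) = 15; b(10) = 10; b(11) = 42; b(12) = 28; b(13) = 1; b(14) = 36.
The sequence repeats with period 13.
So b(2521) = b(1 + ((2521-1) mod 13)) = b(12) = 28.

28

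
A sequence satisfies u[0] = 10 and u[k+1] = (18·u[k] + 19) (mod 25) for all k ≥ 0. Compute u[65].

24

u[0] = 10; u[1] = 24; u[2] = 1; u[3] = 12; u[4] = 10.
Since u[4] = u[0] = 10, the sequence is periodic with period 4.
(65 - 0) mod 4 = 1, so u[65] = u[1] = 24.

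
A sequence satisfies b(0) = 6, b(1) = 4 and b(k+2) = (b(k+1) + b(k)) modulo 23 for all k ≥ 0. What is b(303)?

We have b(0) = 6; b(1) = 4; b(2) = 10; b(3) = 14; b(4) = 1; b(5) = 15; b(6) = 16; b(7) = 8; b(8) = 1; b(9) = 9; b(10) = 10; b(11) = 19; b(12) = 6; b(13) = 2; b(14) = 8; b(15) = 10; b(16) = 18; b(17) = 5; b(18) = 0; b(19) = 5; b(20) = 5; b(21) = 10; b(22) = 15; b(23) = 2; b(24) = 17; b(25) = 19; b(26) = 13; b(27) = 9; b(28) = 22; b(29) = 8; b(30) = 7; b(31) = 15; b(32) = 22; b(33) = 14; b(34) = 13; b(35) = 4; b(36) = 17; b(37) = 21; b(38) = 15; b(39) = 13; b(40) = 5; b(41) = 18; b(42) = 0; b(43) = 18; b(44) = 18; b(45) = 13; b(46) = 8; b(47) = 21; b(48) = 6; b(49) = 4.
Since (b(48), b(49)) = (b(0), b(1)) = (6, 4) (two consecutive terms determine the rest), the sequence is periodic with period 48.
So b(303) = b(0 + ((303-0) mod 48)) = b(15) = 10.

10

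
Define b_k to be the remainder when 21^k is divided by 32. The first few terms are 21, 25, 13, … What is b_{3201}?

21

We have b_1 = 21,  b_2 = 25,  b_3 = 13,  b_4 = 17,  b_5 = 5,  b_6 = 9,  b_7 = 29,  b_8 = 1,  b_9 = 21.
The sequence repeats with period 8.
(3201 - 1) mod 8 = 0, so b_{3201} = b_1 = 21.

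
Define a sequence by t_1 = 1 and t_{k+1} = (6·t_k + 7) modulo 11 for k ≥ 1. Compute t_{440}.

10

We have t_1 = 1, t_2 = 2, t_3 = 8, t_4 = 0, t_5 = 7, t_6 = 5, t_7 = 4, t_8 = 9, t_9 = 6, t_{10} = 10, t_{11} = 1.
Since t_{11} = t_1 = 1, the sequence is periodic with period 10.
So t_{440} = t_{1 + ((440-1) mod 10)} = t_{10} = 10.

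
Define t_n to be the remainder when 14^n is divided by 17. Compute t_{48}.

Computing terms: t_0 = 1,  t_1 = 14,  t_2 = 9,  t_3 = 7,  t_4 = 13,  t_5 = 12,  t_6 = 15,  t_7 = 6,  t_8 = 16,  t_9 = 3,  t_{10} = 8,  t_{11} = 10,  t_{12} = 4,  t_{13} = 5,  t_{14} = 2,  t_{15} = 11,  t_{16} = 1.
The sequence repeats with period 16.
(48 - 0) mod 16 = 0, so t_{48} = t_0 = 1.

1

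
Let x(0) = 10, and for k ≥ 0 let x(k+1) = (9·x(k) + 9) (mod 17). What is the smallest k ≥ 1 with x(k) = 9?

4

Listing terms: x(0) = 10, x(1) = 14, x(2) = 16, x(3) = 0, x(4) = 9, x(5) = 5, x(6) = 3, x(7) = 2, x(8) = 10.
The sequence repeats with period 8.
The value 9 first appears (with k ≥ 1) at x(4).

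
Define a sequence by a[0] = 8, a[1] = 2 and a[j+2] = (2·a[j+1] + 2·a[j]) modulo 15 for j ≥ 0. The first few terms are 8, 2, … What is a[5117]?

14

We have a[0] = 8,  a[1] = 2,  a[2] = 5,  a[3] = 14,  a[4] = 8,  a[5] = 14,  a[6] = 14,  a[7] = 11,  a[8] = 5,  a[9] = 2,  a[10] = 14,  a[11] = 2,  a[12] = 2,  a[13] = 8,  a[14] = 5,  a[15] = 11,  a[16] = 2,  a[17] = 11,  a[18] = 11,  a[19] = 14,  a[20] = 5,  a[21] = 8,  a[22] = 11,  a[23] = 8,  a[24] = 8,  a[25] = 2.
The sequence repeats with period 24.
So a[5117] = a[0 + ((5117-0) mod 24)] = a[5] = 14.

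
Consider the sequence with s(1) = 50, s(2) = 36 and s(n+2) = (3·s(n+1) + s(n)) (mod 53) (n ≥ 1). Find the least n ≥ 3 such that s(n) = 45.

s(1) = 50, s(2) = 36, s(3) = 52, s(4) = 33, s(5) = 45, s(6) = 9, s(7) = 19, s(8) = 13, s(9) = 5, s(10) = 28, s(11) = 36, s(12) = 30, s(13) = 20, s(14) = 37, s(15) = 25, s(16) = 6, s(17) = 43, s(18) = 29, s(19) = 24, s(20) = 48, s(21) = 9, s(22) = 22, s(23) = 22, s(24) = 35, s(25) = 21, s(26) = 45, s(27) = 50, s(28) = 36.
Since (s(27), s(28)) = (s(1), s(2)) = (50, 36) (two consecutive terms determine the rest), the sequence is periodic with period 26.
The value 45 first appears (with n ≥ 3) at s(5).

5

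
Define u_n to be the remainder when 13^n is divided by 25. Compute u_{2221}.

Listing terms: u_0 = 1,  u_1 = 13,  u_2 = 19,  u_3 = 22,  u_4 = 11,  u_5 = 18,  u_6 = 9,  u_7 = 17,  u_8 = 21,  u_9 = 23,  u_{10} = 24,  u_{11} = 12,  u_{12} = 6,  u_{13} = 3,  u_{14} = 14,  u_{15} = 7,  u_{16} = 16,  u_{17} = 8,  u_{18} = 4,  u_{19} = 2,  u_{20} = 1.
The sequence repeats with period 20.
So u_{2221} = u_{0 + ((2221-0) mod 20)} = u_1 = 13.

13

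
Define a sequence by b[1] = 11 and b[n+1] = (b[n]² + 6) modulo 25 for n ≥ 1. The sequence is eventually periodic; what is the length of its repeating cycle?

3

We have b[1] = 11, b[2] = 2, b[3] = 10, b[4] = 6, b[5] = 17, b[6] = 20, b[7] = 6.
Since b[7] = b[4] = 6, the sequence is eventually periodic: after a pre-period of length 3 it cycles with period 3.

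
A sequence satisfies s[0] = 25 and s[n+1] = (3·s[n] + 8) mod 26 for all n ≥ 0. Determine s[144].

25

Computing terms: s[0] = 25; s[1] = 5; s[2] = 23; s[3] = 25.
The sequence repeats with period 3.
(144 - 0) mod 3 = 0, so s[144] = s[0] = 25.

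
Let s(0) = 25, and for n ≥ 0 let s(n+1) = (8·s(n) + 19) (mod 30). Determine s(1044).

s(0) = 25,  s(1) = 9,  s(2) = 1,  s(3) = 27,  s(4) = 25.
The sequence repeats with period 4.
(1044 - 0) mod 4 = 0, so s(1044) = s(0) = 25.

25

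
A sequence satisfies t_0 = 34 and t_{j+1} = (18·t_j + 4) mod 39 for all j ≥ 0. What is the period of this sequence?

4

Listing terms: t_0 = 34, t_1 = 31, t_2 = 16, t_3 = 19, t_4 = 34.
The sequence repeats with period 4.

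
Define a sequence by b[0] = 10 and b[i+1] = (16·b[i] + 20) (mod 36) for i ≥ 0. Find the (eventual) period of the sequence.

Listing terms: b[0] = 10; b[1] = 0; b[2] = 20; b[3] = 16; b[4] = 24; b[5] = 8; b[6] = 4; b[7] = 12; b[8] = 32; b[9] = 28; b[10] = 0.
Since b[10] = b[1] = 0, the sequence is eventually periodic: after a pre-period of length 1 it cycles with period 9.

9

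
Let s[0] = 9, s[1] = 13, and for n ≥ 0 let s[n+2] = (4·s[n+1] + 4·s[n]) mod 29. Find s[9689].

23

s[0] = 9; s[1] = 13; s[2] = 1; s[3] = 27; s[4] = 25; s[5] = 5; s[6] = 4; s[7] = 7; s[8] = 15; s[9] = 1; s[10] = 6; s[11] = 28; s[12] = 20; s[13] = 18; s[14] = 7; s[15] = 13; s[16] = 22; s[17] = 24; s[18] = 10; s[19] = 20; s[20] = 4; s[21] = 9; s[22] = 23; s[23] = 12; s[24] = 24; s[25] = 28; s[26] = 5; s[27] = 16; s[28] = 26; s[29] = 23; s[30] = 22; s[31] = 6; s[32] = 25; s[33] = 8; s[34] = 16; s[35] = 9; s[36] = 13.
The sequence repeats with period 35.
So s[9689] = s[0 + ((9689-0) mod 35)] = s[29] = 23.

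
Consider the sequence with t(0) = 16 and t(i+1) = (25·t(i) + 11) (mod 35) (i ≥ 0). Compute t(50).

31

We have t(0) = 16,  t(1) = 26,  t(2) = 31,  t(3) = 16.
The sequence repeats with period 3.
(50 - 0) mod 3 = 2, so t(50) = t(2) = 31.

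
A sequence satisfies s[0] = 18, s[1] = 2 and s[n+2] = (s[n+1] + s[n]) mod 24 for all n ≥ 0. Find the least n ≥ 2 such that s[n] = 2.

7

Computing terms: s[0] = 18; s[1] = 2; s[2] = 20; s[3] = 22; s[4] = 18; s[5] = 16; s[6] = 10; s[7] = 2; s[8] = 12; s[9] = 14; s[10] = 2; s[11] = 16; s[12] = 18; s[13] = 10; s[14] = 4; s[15] = 14; s[16] = 18; s[17] = 8; s[18] = 2; s[19] = 10; s[20] = 12; s[21] = 22; s[22] = 10; s[23] = 8; s[24] = 18; s[25] = 2.
The sequence repeats with period 24.
The value 2 first appears (with n ≥ 2) at s[7].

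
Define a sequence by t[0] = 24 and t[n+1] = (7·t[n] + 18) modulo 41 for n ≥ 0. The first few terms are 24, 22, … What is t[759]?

We have t[0] = 24,  t[1] = 22,  t[2] = 8,  t[3] = 33,  t[4] = 3,  t[5] = 39,  t[6] = 4,  t[7] = 5,  t[8] = 12,  t[9] = 20,  t[10] = 35,  t[11] = 17,  t[12] = 14,  t[13] = 34,  t[14] = 10,  t[15] = 6,  t[16] = 19,  t[17] = 28,  t[18] = 9,  t[19] = 40,  t[20] = 11,  t[21] = 13,  t[22] = 27,  t[23] = 2,  t[24] = 32,  t[25] = 37,  t[26] = 31,  t[27] = 30,  t[28] = 23,  t[29] = 15,  t[30] = 0,  t[31] = 18,  t[32] = 21,  t[33] = 1,  t[34] = 25,  t[35] = 29,  t[36] = 16,  t[37] = 7,  t[38] = 26,  t[39] = 36,  t[40] = 24.
Since t[40] = t[0] = 24, the sequence is periodic with period 40.
(759 - 0) mod 40 = 39, so t[759] = t[39] = 36.

36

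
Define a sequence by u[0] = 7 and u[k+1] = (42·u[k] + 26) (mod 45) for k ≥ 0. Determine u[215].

38

u[0] = 7; u[1] = 5; u[2] = 11; u[3] = 38; u[4] = 2; u[5] = 20; u[6] = 11.
Since u[6] = u[2] = 11, the sequence is eventually periodic: after a pre-period of length 2 it cycles with period 4.
For k ≥ 2, u[k] depends only on (k - 2) mod 4. (215 - 2) mod 4 = 1, so u[215] = u[3] = 38.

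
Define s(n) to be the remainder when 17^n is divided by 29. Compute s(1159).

s(0) = 1, s(1) = 17, s(2) = 28, s(3) = 12, s(4) = 1.
Since s(4) = s(0) = 1, the sequence is periodic with period 4.
So s(1159) = s(0 + ((1159-0) mod 4)) = s(3) = 12.

12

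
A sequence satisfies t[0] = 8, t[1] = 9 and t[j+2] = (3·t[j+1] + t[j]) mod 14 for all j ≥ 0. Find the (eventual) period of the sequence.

Listing terms: t[0] = 8, t[1] = 9, t[2] = 7, t[3] = 2, t[4] = 13, t[5] = 13, t[6] = 10, t[7] = 1, t[8] = 13, t[9] = 12, t[10] = 7, t[11] = 5, t[12] = 8, t[13] = 1, t[14] = 11, t[15] = 6, t[16] = 1, t[17] = 9, t[18] = 0, t[19] = 9, t[20] = 13, t[21] = 6, t[22] = 3, t[23] = 1, t[24] = 6, t[25] = 5, t[26] = 7, t[27] = 12, t[28] = 1, t[29] = 1, t[30] = 4, t[31] = 13, t[32] = 1, t[33] = 2, t[34] = 7, t[35] = 9, t[36] = 6, t[37] = 13, t[38] = 3, t[39] = 8, t[40] = 13, t[41] = 5, t[42] = 0, t[43] = 5, t[44] = 1, t[45] = 8, t[46] = 11, t[47] = 13, t[48] = 8, t[49] = 9.
The sequence repeats with period 48.

48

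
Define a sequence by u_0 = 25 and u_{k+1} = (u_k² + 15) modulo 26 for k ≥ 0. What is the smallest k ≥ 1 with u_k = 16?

1

Computing terms: u_0 = 25, u_1 = 16, u_2 = 11, u_3 = 6, u_4 = 25.
The sequence repeats with period 4.
The value 16 first appears (with k ≥ 1) at u_1.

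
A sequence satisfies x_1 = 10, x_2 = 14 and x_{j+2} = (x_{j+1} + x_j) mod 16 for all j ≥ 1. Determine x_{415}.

2

Listing terms: x_1 = 10; x_2 = 14; x_3 = 8; x_4 = 6; x_5 = 14; x_6 = 4; x_7 = 2; x_8 = 6; x_9 = 8; x_{10} = 14; x_{11} = 6; x_{12} = 4; x_{13} = 10; x_{14} = 14.
Since (x_{13}, x_{14}) = (x_1, x_2) = (10, 14) (two consecutive terms determine the rest), the sequence is periodic with period 12.
So x_{415} = x_{1 + ((415-1) mod 12)} = x_7 = 2.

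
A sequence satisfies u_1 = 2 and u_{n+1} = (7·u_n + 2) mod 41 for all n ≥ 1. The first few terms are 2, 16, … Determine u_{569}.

4

Listing terms: u_1 = 2,  u_2 = 16,  u_3 = 32,  u_4 = 21,  u_5 = 26,  u_6 = 20,  u_7 = 19,  u_8 = 12,  u_9 = 4,  u_{10} = 30,  u_{11} = 7,  u_{12} = 10,  u_{13} = 31,  u_{14} = 14,  u_{15} = 18,  u_{16} = 5,  u_{17} = 37,  u_{18} = 15,  u_{19} = 25,  u_{20} = 13,  u_{21} = 11,  u_{22} = 38,  u_{23} = 22,  u_{24} = 33,  u_{25} = 28,  u_{26} = 34,  u_{27} = 35,  u_{28} = 1,  u_{29} = 9,  u_{30} = 24,  u_{31} = 6,  u_{32} = 3,  u_{33} = 23,  u_{34} = 40,  u_{35} = 36,  u_{36} = 8,  u_{37} = 17,  u_{38} = 39,  u_{39} = 29,  u_{40} = 0,  u_{41} = 2.
Since u_{41} = u_1 = 2, the sequence is periodic with period 40.
So u_{569} = u_{1 + ((569-1) mod 40)} = u_9 = 4.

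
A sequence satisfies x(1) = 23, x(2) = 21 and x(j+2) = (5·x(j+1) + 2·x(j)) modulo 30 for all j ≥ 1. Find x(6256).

23

Computing terms: x(1) = 23, x(2) = 21, x(3) = 1, x(4) = 17, x(5) = 27, x(6) = 19, x(7) = 29, x(8) = 3, x(9) = 13, x(10) = 11, x(11) = 21, x(12) = 7, x(13) = 17, x(14) = 9, x(15) = 19, x(16) = 23, x(17) = 3, x(18) = 1, x(19) = 11, x(20) = 27, x(21) = 7, x(22) = 29, x(23) = 9, x(24) = 13, x(25) = 23, x(26) = 21.
Since (x(25), x(26)) = (x(1), x(2)) = (23, 21) (two consecutive terms determine the rest), the sequence is periodic with period 24.
(6256 - 1) mod 24 = 15, so x(6256) = x(16) = 23.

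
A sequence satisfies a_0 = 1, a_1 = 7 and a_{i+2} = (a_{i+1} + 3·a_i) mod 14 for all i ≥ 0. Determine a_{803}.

a_0 = 1,  a_1 = 7,  a_2 = 10,  a_3 = 3,  a_4 = 5,  a_5 = 0,  a_6 = 1,  a_7 = 1,  a_8 = 4,  a_9 = 7,  a_{10} = 5,  a_{11} = 12,  a_{12} = 13,  a_{13} = 7,  a_{14} = 4,  a_{15} = 11,  a_{16} = 9,  a_{17} = 0,  a_{18} = 13,  a_{19} = 13,  a_{20} = 10,  a_{21} = 7,  a_{22} = 9,  a_{23} = 2,  a_{24} = 1,  a_{25} = 7.
Since (a_{24}, a_{25}) = (a_0, a_1) = (1, 7) (two consecutive terms determine the rest), the sequence is periodic with period 24.
(803 - 0) mod 24 = 11, so a_{803} = a_{11} = 12.

12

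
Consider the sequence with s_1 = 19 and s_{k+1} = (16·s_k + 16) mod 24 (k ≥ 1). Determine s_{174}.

0

We have s_1 = 19, s_2 = 8, s_3 = 0, s_4 = 16, s_5 = 8.
Since s_5 = s_2 = 8, the sequence is eventually periodic: after a pre-period of length 1 it cycles with period 3.
For k ≥ 2, s_k depends only on (k - 2) mod 3. (174 - 2) mod 3 = 1, so s_{174} = s_3 = 0.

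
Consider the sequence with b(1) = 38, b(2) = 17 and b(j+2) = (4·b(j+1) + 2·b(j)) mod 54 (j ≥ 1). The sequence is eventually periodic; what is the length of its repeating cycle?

b(1) = 38,  b(2) = 17,  b(3) = 36,  b(4) = 16,  b(5) = 28,  b(6) = 36,  b(7) = 38,  b(8) = 8,  b(9) = 0,  b(10) = 16,  b(11) = 10,  b(12) = 18,  b(13) = 38,  b(14) = 26,  b(15) = 18,  b(16) = 16,  b(17) = 46,  b(18) = 0,  b(19) = 38,  b(20) = 44,  b(21) = 36,  b(22) = 16.
Since (b(21), b(22)) = (b(3), b(4)) = (36, 16) (two consecutive terms determine the rest), the sequence is eventually periodic: after a pre-period of length 2 it cycles with period 18.

18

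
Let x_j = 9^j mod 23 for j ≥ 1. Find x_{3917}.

9

x_1 = 9; x_2 = 12; x_3 = 16; x_4 = 6; x_5 = 8; x_6 = 3; x_7 = 4; x_8 = 13; x_9 = 2; x_{10} = 18; x_{11} = 1; x_{12} = 9.
The sequence repeats with period 11.
(3917 - 1) mod 11 = 0, so x_{3917} = x_1 = 9.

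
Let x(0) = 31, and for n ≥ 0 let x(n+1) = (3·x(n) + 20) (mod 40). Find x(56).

31

Computing terms: x(0) = 31, x(1) = 33, x(2) = 39, x(3) = 17, x(4) = 31.
The sequence repeats with period 4.
So x(56) = x(0 + ((56-0) mod 4)) = x(0) = 31.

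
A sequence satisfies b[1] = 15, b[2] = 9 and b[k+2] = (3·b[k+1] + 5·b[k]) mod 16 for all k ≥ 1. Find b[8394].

b[1] = 15,  b[2] = 9,  b[3] = 6,  b[4] = 15,  b[5] = 11,  b[6] = 12,  b[7] = 11,  b[8] = 13,  b[9] = 14,  b[10] = 11,  b[11] = 7,  b[12] = 12,  b[13] = 7,  b[14] = 1,  b[15] = 6,  b[16] = 7,  b[17] = 3,  b[18] = 12,  b[19] = 3,  b[20] = 5,  b[21] = 14,  b[22] = 3,  b[23] = 15,  b[24] = 12,  b[25] = 15,  b[26] = 9.
Since (b[25], b[26]) = (b[1], b[2]) = (15, 9) (two consecutive terms determine the rest), the sequence is periodic with period 24.
(8394 - 1) mod 24 = 17, so b[8394] = b[18] = 12.

12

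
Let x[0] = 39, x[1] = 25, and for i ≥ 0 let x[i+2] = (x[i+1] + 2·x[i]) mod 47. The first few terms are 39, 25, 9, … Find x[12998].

Computing terms: x[0] = 39,  x[1] = 25,  x[2] = 9,  x[3] = 12,  x[4] = 30,  x[5] = 7,  x[6] = 20,  x[7] = 34,  x[8] = 27,  x[9] = 1,  x[10] = 8,  x[11] = 10,  x[12] = 26,  x[13] = 46,  x[14] = 4,  x[15] = 2,  x[16] = 10,  x[17] = 14,  x[18] = 34,  x[19] = 15,  x[20] = 36,  x[21] = 19,  x[22] = 44,  x[23] = 35,  x[24] = 29,  x[25] = 5,  x[26] = 16,  x[27] = 26,  x[28] = 11,  x[29] = 16,  x[30] = 38,  x[31] = 23,  x[32] = 5,  x[33] = 4,  x[34] = 14,  x[35] = 22,  x[36] = 3,  x[37] = 0,  x[38] = 6,  x[39] = 6,  x[40] = 18,  x[41] = 30,  x[42] = 19,  x[43] = 32,  x[44] = 23,  x[45] = 40,  x[46] = 39,  x[47] = 25.
Since (x[46], x[47]) = (x[0], x[1]) = (39, 25) (two consecutive terms determine the rest), the sequence is periodic with period 46.
So x[12998] = x[0 + ((12998-0) mod 46)] = x[26] = 16.

16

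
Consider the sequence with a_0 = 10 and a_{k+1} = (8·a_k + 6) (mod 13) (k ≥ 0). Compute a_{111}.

We have a_0 = 10,  a_1 = 8,  a_2 = 5,  a_3 = 7,  a_4 = 10.
Since a_4 = a_0 = 10, the sequence is periodic with period 4.
So a_{111} = a_{0 + ((111-0) mod 4)} = a_3 = 7.

7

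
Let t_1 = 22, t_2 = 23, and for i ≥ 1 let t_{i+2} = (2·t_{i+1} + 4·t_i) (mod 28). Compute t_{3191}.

We have t_1 = 22, t_2 = 23, t_3 = 22, t_4 = 24, t_5 = 24, t_6 = 4, t_7 = 20, t_8 = 0, t_9 = 24, t_{10} = 20, t_{11} = 24, t_{12} = 16, t_{13} = 16, t_{14} = 12, t_{15} = 4, t_{16} = 0, t_{17} = 16, t_{18} = 4, t_{19} = 16, t_{20} = 20, t_{21} = 20, t_{22} = 8, t_{23} = 12, t_{24} = 0, t_{25} = 20, t_{26} = 12, t_{27} = 20, t_{28} = 4, t_{29} = 4, t_{30} = 24, t_{31} = 8, t_{32} = 0, t_{33} = 4, t_{34} = 8, t_{35} = 4, t_{36} = 12, t_{37} = 12, t_{38} = 16, t_{39} = 24, t_{40} = 0, t_{41} = 12, t_{42} = 24, t_{43} = 12, t_{44} = 8, t_{45} = 8, t_{46} = 20, t_{47} = 16, t_{48} = 0, t_{49} = 8, t_{50} = 16, t_{51} = 8, t_{52} = 24, t_{53} = 24.
Since (t_{52}, t_{53}) = (t_4, t_5) = (24, 24) (two consecutive terms determine the rest), the sequence is eventually periodic: after a pre-period of length 3 it cycles with period 48.
For i ≥ 4, t_i depends only on (i - 4) mod 48. (3191 - 4) mod 48 = 19, so t_{3191} = t_{23} = 12.

12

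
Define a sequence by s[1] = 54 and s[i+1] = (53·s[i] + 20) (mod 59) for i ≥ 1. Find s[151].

35

s[1] = 54, s[2] = 50, s[3] = 15, s[4] = 48, s[5] = 27, s[6] = 35, s[7] = 46, s[8] = 39, s[9] = 22, s[10] = 6, s[11] = 43, s[12] = 57, s[13] = 32, s[14] = 5, s[15] = 49, s[16] = 21, s[17] = 12, s[18] = 7, s[19] = 37, s[20] = 34, s[21] = 52, s[22] = 3, s[23] = 2, s[24] = 8, s[25] = 31, s[26] = 11, s[27] = 13, s[28] = 1, s[29] = 14, s[30] = 54.
The sequence repeats with period 29.
(151 - 1) mod 29 = 5, so s[151] = s[6] = 35.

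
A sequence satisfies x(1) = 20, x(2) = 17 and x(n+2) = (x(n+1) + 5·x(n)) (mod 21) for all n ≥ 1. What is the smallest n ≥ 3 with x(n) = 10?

Computing terms: x(1) = 20, x(2) = 17, x(3) = 12, x(4) = 13, x(5) = 10, x(6) = 12, x(7) = 20, x(8) = 17.
The sequence repeats with period 6.
The value 10 first appears (with n ≥ 3) at x(5).

5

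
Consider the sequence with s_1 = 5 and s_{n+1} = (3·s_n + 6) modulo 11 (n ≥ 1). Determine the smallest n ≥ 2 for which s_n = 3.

Listing terms: s_1 = 5; s_2 = 10; s_3 = 3; s_4 = 4; s_5 = 7; s_6 = 5.
The sequence repeats with period 5.
The value 3 first appears (with n ≥ 2) at s_3.

3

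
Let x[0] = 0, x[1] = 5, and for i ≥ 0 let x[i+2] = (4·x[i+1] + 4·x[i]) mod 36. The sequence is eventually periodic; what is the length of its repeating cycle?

Listing terms: x[0] = 0; x[1] = 5; x[2] = 20; x[3] = 28; x[4] = 12; x[5] = 16; x[6] = 4; x[7] = 8; x[8] = 12; x[9] = 8; x[10] = 8; x[11] = 28; x[12] = 0; x[13] = 4; x[14] = 16; x[15] = 8; x[16] = 24; x[17] = 20; x[18] = 32; x[19] = 28; x[20] = 24; x[21] = 28; x[22] = 28; x[23] = 8; x[24] = 0; x[25] = 32; x[26] = 20; x[27] = 28.
Since (x[26], x[27]) = (x[2], x[3]) = (20, 28) (two consecutive terms determine the rest), the sequence is eventually periodic: after a pre-period of length 2 it cycles with period 24.

24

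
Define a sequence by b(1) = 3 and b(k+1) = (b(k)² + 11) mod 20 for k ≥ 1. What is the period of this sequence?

6

We have b(1) = 3, b(2) = 0, b(3) = 11, b(4) = 12, b(5) = 15, b(6) = 16, b(7) = 7, b(8) = 0.
Since b(8) = b(2) = 0, the sequence is eventually periodic: after a pre-period of length 1 it cycles with period 6.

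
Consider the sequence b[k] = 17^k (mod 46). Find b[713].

Computing terms: b[1] = 17; b[2] = 13; b[3] = 37; b[4] = 31; b[5] = 21; b[6] = 35; b[7] = 43; b[8] = 41; b[9] = 7; b[10] = 27; b[11] = 45; b[12] = 29; b[13] = 33; b[14] = 9; b[15] = 15; b[16] = 25; b[17] = 11; b[18] = 3; b[19] = 5; b[20] = 39; b[21] = 19; b[22] = 1; b[23] = 17.
The sequence repeats with period 22.
(713 - 1) mod 22 = 8, so b[713] = b[9] = 7.

7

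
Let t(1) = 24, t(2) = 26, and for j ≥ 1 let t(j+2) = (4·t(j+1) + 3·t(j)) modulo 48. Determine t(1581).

t(1) = 24,  t(2) = 26,  t(3) = 32,  t(4) = 14,  t(5) = 8,  t(6) = 26,  t(7) = 32.
Since (t(6), t(7)) = (t(2), t(3)) = (26, 32) (two consecutive terms determine the rest), the sequence is eventually periodic: after a pre-period of length 1 it cycles with period 4.
For j ≥ 2, t(j) depends only on (j - 2) mod 4. (1581 - 2) mod 4 = 3, so t(1581) = t(5) = 8.

8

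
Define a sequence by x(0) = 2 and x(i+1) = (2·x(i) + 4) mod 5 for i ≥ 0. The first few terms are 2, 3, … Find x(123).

4

x(0) = 2; x(1) = 3; x(2) = 0; x(3) = 4; x(4) = 2.
Since x(4) = x(0) = 2, the sequence is periodic with period 4.
So x(123) = x(0 + ((123-0) mod 4)) = x(3) = 4.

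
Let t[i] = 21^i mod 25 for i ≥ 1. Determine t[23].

11

We have t[1] = 21; t[2] = 16; t[3] = 11; t[4] = 6; t[5] = 1; t[6] = 21.
The sequence repeats with period 5.
(23 - 1) mod 5 = 2, so t[23] = t[3] = 11.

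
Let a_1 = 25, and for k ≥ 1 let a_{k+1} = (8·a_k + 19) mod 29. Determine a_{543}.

a_1 = 25,  a_2 = 16,  a_3 = 2,  a_4 = 6,  a_5 = 9,  a_6 = 4,  a_7 = 22,  a_8 = 21,  a_9 = 13,  a_{10} = 7,  a_{11} = 17,  a_{12} = 10,  a_{13} = 12,  a_{14} = 28,  a_{15} = 11,  a_{16} = 20,  a_{17} = 5,  a_{18} = 1,  a_{19} = 27,  a_{20} = 3,  a_{21} = 14,  a_{22} = 15,  a_{23} = 23,  a_{24} = 0,  a_{25} = 19,  a_{26} = 26,  a_{27} = 24,  a_{28} = 8,  a_{29} = 25.
The sequence repeats with period 28.
So a_{543} = a_{1 + ((543-1) mod 28)} = a_{11} = 17.

17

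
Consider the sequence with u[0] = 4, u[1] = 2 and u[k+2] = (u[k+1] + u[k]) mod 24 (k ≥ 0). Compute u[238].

6

u[0] = 4, u[1] = 2, u[2] = 6, u[3] = 8, u[4] = 14, u[5] = 22, u[6] = 12, u[7] = 10, u[8] = 22, u[9] = 8, u[10] = 6, u[11] = 14, u[12] = 20, u[13] = 10, u[14] = 6, u[15] = 16, u[16] = 22, u[17] = 14, u[18] = 12, u[19] = 2, u[20] = 14, u[21] = 16, u[22] = 6, u[23] = 22, u[24] = 4, u[25] = 2.
Since (u[24], u[25]) = (u[0], u[1]) = (4, 2) (two consecutive terms determine the rest), the sequence is periodic with period 24.
So u[238] = u[0 + ((238-0) mod 24)] = u[22] = 6.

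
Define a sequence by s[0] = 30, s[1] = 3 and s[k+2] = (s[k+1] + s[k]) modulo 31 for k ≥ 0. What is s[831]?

s[0] = 30,  s[1] = 3,  s[2] = 2,  s[3] = 5,  s[4] = 7,  s[5] = 12,  s[6] = 19,  s[7] = 0,  s[8] = 19,  s[9] = 19,  s[10] = 7,  s[11] = 26,  s[12] = 2,  s[13] = 28,  s[14] = 30,  s[15] = 27,  s[16] = 26,  s[17] = 22,  s[18] = 17,  s[19] = 8,  s[20] = 25,  s[21] = 2,  s[22] = 27,  s[23] = 29,  s[24] = 25,  s[25] = 23,  s[26] = 17,  s[27] = 9,  s[28] = 26,  s[29] = 4,  s[30] = 30,  s[31] = 3.
Since (s[30], s[31]) = (s[0], s[1]) = (30, 3) (two consecutive terms determine the rest), the sequence is periodic with period 30.
(831 - 0) mod 30 = 21, so s[831] = s[21] = 2.

2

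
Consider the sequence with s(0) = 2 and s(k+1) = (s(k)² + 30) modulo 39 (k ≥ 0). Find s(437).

7

We have s(0) = 2,  s(1) = 34,  s(2) = 16,  s(3) = 13,  s(4) = 4,  s(5) = 7,  s(6) = 1,  s(7) = 31,  s(8) = 16.
Since s(8) = s(2) = 16, the sequence is eventually periodic: after a pre-period of length 2 it cycles with period 6.
For k ≥ 2, s(k) depends only on (k - 2) mod 6. (437 - 2) mod 6 = 3, so s(437) = s(5) = 7.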